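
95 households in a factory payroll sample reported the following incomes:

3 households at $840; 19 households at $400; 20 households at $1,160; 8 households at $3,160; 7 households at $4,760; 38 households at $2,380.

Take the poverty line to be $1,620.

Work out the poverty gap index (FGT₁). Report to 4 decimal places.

0.2256

Poor units: 19×$400, 3×$840, 20×$1,160 (q = 42 of N = 95).
Relative gaps: (1620−400)/1620 = 0.7531 (×19); (1620−840)/1620 = 0.4815 (×3); (1620−1160)/1620 = 0.2840 (×20).
Sum of shortfalls = 21.432099; P₁ averages over all N: 21.432099 / 95 = 0.2256.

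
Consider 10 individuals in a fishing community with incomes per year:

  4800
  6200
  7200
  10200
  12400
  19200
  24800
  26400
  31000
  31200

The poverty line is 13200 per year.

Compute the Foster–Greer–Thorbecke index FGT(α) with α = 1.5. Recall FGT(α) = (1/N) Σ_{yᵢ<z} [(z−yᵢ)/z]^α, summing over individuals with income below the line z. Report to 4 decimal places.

0.1324

Incomes under z: 4800, 6200, 7200, 10200, 12400 (q = 5 of N = 10).
Shortfall ratios: (13200−4800)/13200 = 0.6364; (13200−6200)/13200 = 0.5303; (13200−7200)/13200 = 0.4545; (13200−10200)/13200 = 0.2273; (13200−12400)/13200 = 0.0606.
Raised to α = 1.5: 0.50764; 0.38618; 0.30645; 0.10835; 0.01492.
Sum = 1.323542; FGT(1.5) = 1.323542 / 10 = 0.1324.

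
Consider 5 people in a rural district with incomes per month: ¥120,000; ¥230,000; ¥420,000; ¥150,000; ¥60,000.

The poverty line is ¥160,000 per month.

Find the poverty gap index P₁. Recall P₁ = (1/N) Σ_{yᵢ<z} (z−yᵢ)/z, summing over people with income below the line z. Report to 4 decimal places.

0.1875

Poor units: ¥60,000, ¥120,000, ¥150,000 (q = 3 of N = 5).
Gap ratios (z−y)/z: (160000−60000)/160000 = 0.6250; (160000−120000)/160000 = 0.2500; (160000−150000)/160000 = 0.0625.
Sum of shortfalls = 0.937500; P₁ averages over all N: 0.937500 / 5 = 0.1875.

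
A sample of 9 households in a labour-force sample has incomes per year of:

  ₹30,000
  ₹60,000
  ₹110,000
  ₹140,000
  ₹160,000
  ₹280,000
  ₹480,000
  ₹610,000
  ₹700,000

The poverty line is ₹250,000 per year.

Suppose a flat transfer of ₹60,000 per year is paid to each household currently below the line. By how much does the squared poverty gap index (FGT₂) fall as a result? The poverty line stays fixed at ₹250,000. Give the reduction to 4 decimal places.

Before: below the line — ₹30,000, ₹60,000, ₹110,000, ₹140,000, ₹160,000; squared poverty gap index (FGT₂) = 0.220978.
After the ₹60,000 transfer: below the line — ₹90,000, ₹120,000, ₹170,000, ₹200,000, ₹220,000; squared poverty gap index (FGT₂) = 0.092978.
Reduction = 0.220978 − 0.092978 = 0.1280.

0.1280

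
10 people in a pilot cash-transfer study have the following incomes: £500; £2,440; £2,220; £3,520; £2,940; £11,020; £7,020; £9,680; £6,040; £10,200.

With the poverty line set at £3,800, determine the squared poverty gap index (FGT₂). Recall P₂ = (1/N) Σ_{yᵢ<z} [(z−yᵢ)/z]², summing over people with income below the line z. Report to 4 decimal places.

0.1112

Below the line: £500, £2,220, £2,440, £2,940, £3,520 (q = 5 of N = 10).
Gap ratios (z−y)/z: (3800−500)/3800 = 0.8684; (3800−2220)/3800 = 0.4158; (3800−2440)/3800 = 0.3579; (3800−2940)/3800 = 0.2263; (3800−3520)/3800 = 0.0737.
Squared: 0.7542; 0.1729; 0.1281; 0.0512; 0.0054.
Sum = 1.111773; P₂ = 1.111773 / 10 = 0.1112.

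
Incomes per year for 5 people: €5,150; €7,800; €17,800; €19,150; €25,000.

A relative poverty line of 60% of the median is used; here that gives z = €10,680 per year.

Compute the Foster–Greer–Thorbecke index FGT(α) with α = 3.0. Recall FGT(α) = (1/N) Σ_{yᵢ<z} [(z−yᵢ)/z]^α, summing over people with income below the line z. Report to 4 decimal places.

Poor units: €5,150, €7,800 (q = 2 of N = 5).
Shortfall ratios: (10680−5150)/10680 = 0.5178; (10680−7800)/10680 = 0.2697.
Raised to α = 3.0: 0.13882; 0.01961.
Sum = 0.158432; FGT(3.0) = 0.158432 / 5 = 0.0317.

0.0317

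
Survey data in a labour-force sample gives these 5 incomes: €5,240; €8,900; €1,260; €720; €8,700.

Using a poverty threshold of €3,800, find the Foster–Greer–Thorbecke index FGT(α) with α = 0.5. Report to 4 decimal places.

0.3436

Incomes under z: €720, €1,260 (q = 2 of N = 5).
Gap ratios (z−y)/z: (3800−720)/3800 = 0.8105; (3800−1260)/3800 = 0.6684.
Raised to α = 0.5: 0.90029; 0.81757.
Sum = 1.717863; FGT(0.5) = 1.717863 / 5 = 0.3436.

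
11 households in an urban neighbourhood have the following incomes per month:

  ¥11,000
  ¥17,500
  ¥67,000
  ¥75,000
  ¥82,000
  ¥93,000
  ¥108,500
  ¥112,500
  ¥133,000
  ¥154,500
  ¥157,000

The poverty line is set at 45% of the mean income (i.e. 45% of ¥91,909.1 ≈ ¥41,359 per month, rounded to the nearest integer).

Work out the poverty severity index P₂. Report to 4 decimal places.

0.0792

Below z: ¥11,000, ¥17,500 (q = 2 of N = 11).
Relative gaps: (41359−11000)/41359 = 0.7340; (41359−17500)/41359 = 0.5769.
Squared: 0.5388; 0.3328.
Sum = 0.871595; P₂ = 0.871595 / 11 = 0.0792.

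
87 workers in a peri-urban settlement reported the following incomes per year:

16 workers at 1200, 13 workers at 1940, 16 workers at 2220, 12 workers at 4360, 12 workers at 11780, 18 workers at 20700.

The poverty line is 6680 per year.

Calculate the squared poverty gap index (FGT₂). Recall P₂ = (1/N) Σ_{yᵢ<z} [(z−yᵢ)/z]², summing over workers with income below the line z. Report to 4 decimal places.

0.2976

Poor units: 16×1200, 13×1940, 16×2220, 12×4360 (q = 57 of N = 87).
Relative gaps: (6680−1200)/6680 = 0.8204 (×16); (6680−1940)/6680 = 0.7096 (×13); (6680−2220)/6680 = 0.6677 (×16); (6680−4360)/6680 = 0.3473 (×12).
Squared: 0.6730 (×16); 0.5035 (×13); 0.4458 (×16); 0.1206 (×12).
Sum = 25.893264; P₂ = 25.893264 / 87 = 0.2976.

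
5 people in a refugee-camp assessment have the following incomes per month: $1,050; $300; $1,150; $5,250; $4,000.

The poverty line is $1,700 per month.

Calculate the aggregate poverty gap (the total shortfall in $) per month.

Below z: $300, $1,050, $1,150 (q = 3 of N = 5).
Individual gaps: 1700−300 = 1400; 1700−1050 = 650; 1700−1150 = 550.
Aggregate gap = $2,600.

$2,600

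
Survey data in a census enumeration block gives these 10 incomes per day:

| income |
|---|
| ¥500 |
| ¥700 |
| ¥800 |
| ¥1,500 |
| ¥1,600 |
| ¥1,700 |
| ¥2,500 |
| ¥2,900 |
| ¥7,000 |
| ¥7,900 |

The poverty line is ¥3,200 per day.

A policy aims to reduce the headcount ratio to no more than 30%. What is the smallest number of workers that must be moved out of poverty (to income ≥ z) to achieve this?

5

Currently q = 8 of N = 10 are below the line (H = 0.800).
A headcount ratio of at most 30% allows at most ⌊0.30 × 10⌋ = 3 poor workers.
So at least 8 − 3 = 5 must be lifted.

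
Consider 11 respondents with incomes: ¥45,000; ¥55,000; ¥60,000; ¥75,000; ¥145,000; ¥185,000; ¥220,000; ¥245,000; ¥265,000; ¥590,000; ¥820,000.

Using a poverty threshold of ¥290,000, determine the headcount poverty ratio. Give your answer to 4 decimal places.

9 of the 11 respondents have income below ¥290,000.
H = 9/11 = 0.8182.

0.8182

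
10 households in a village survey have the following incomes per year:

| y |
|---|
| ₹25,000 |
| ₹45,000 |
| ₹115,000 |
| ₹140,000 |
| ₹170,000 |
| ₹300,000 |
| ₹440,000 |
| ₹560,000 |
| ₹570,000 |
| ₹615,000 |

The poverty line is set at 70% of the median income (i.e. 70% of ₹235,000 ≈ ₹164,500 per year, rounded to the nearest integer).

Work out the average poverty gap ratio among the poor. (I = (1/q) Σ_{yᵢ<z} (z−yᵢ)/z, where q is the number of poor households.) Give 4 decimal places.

Incomes under z: ₹25,000, ₹45,000, ₹115,000, ₹140,000 (q = 4 of N = 10).
Shortfall ratios (z−y)/z: 0.8480, 0.7264, 0.3009, 0.1489; sum = 2.024316.
I averages over the q = 4 poor units only: 2.024316 / 4 = 0.5061.

0.5061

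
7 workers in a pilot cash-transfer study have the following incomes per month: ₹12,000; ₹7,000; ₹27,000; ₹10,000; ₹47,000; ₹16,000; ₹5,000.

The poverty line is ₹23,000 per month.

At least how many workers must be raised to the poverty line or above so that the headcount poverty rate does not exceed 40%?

3

5 of the 7 workers are poor, so H = 5/7 = 0.714.
A headcount ratio of at most 40% allows at most ⌊0.40 × 7⌋ = 2 poor workers.
So at least 5 − 2 = 3 must be lifted.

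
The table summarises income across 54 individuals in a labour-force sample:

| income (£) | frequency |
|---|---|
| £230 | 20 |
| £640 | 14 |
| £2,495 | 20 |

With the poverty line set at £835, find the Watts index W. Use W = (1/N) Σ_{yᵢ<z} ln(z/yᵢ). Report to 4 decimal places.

0.5465

Poor units: 20×£230, 14×£640 (q = 34 of N = 54).
Log gaps: ln(835/230) = 1.2894 (×20); ln(835/640) = 0.2660 (×14).
W = 29.510538 / 54 = 0.5465.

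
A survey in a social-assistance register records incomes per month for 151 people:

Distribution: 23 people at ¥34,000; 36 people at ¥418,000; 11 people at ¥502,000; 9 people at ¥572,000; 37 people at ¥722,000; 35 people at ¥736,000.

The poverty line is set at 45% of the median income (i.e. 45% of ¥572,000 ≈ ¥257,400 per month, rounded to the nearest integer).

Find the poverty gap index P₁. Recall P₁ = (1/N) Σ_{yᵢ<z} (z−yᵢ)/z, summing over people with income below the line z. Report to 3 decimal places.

0.132

Below the line: 23×¥34,000 (q = 23 of N = 151).
Shortfall ratios: (257400−34000)/257400 = 0.8679 (×23).
Sum of shortfalls = 19.961927; P₁ averages over all N: 19.961927 / 151 = 0.132.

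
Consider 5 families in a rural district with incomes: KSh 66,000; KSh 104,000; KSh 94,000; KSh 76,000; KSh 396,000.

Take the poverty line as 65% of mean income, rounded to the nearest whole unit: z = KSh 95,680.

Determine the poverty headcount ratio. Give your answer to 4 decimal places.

3 of the 5 families have income below KSh 95,680.
H = 3/5 = 0.6000.

0.6000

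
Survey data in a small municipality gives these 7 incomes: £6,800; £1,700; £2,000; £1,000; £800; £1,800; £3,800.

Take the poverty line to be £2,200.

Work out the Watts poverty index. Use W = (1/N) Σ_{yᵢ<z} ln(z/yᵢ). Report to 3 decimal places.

0.336

Below the line: £800, £1,000, £1,700, £1,800, £2,000 (q = 5 of N = 7).
Log gaps: ln(2200/800) = 1.0116; ln(2200/1000) = 0.7885; ln(2200/1700) = 0.2578; ln(2200/1800) = 0.2007; ln(2200/2000) = 0.0953.
W = 2.353868 / 7 = 0.336.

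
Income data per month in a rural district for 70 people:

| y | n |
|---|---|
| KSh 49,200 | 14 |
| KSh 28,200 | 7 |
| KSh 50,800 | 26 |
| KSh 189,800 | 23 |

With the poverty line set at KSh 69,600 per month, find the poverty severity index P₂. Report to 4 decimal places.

0.0797

Incomes under z: 7×KSh 28,200, 14×KSh 49,200, 26×KSh 50,800 (q = 47 of N = 70).
Normalized shortfalls: (69600−28200)/69600 = 0.5948 (×7); (69600−49200)/69600 = 0.2931 (×14); (69600−50800)/69600 = 0.2701 (×26).
Squared: 0.3538 (×7); 0.0859 (×14); 0.0730 (×26).
Sum = 5.576488; P₂ = 5.576488 / 70 = 0.0797.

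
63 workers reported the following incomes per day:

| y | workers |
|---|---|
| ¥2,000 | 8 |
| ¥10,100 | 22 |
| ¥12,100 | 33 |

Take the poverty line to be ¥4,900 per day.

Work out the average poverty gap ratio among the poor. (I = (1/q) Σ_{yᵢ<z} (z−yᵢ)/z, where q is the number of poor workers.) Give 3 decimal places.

Poor units: 8×¥2,000 (q = 8 of N = 63).
Relative gaps: 0.5918 (×8); sum = 4.734694.
The income-gap ratio divides by q (the poor only): 4.734694 / 8 = 0.592.

0.592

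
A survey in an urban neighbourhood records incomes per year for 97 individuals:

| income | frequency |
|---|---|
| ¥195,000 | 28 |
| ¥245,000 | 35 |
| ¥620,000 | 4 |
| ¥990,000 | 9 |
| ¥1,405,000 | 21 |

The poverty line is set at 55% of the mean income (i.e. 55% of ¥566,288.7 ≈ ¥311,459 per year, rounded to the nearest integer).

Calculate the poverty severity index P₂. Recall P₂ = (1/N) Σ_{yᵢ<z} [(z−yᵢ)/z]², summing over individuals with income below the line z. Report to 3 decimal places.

Below z: 28×¥195,000, 35×¥245,000 (q = 63 of N = 97).
Gap ratios (z−y)/z: (311459−195000)/311459 = 0.3739 (×28); (311459−245000)/311459 = 0.2134 (×35).
Squared: 0.1398 (×28); 0.0455 (×35).
Sum = 5.508315; P₂ = 5.508315 / 97 = 0.057.

0.057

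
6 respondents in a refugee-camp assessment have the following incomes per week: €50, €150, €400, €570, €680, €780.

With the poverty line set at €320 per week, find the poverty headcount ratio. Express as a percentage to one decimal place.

2 of the 6 respondents have income below €320.
H = 2/6 = 33.3%.

33.3%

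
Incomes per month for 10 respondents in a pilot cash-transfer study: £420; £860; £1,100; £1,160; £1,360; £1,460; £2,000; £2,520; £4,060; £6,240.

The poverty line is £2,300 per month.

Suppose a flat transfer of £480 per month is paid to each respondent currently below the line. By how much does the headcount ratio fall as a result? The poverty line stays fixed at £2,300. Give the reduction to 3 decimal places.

0.100

Before: below the line — £420, £860, £1,100, £1,160, £1,360, £1,460, £2,000; headcount ratio = 0.70000.
After the £480 transfer: below the line — £900, £1,340, £1,580, £1,640, £1,840, £1,940; headcount ratio = 0.60000.
Reduction = 0.70000 − 0.60000 = 0.100.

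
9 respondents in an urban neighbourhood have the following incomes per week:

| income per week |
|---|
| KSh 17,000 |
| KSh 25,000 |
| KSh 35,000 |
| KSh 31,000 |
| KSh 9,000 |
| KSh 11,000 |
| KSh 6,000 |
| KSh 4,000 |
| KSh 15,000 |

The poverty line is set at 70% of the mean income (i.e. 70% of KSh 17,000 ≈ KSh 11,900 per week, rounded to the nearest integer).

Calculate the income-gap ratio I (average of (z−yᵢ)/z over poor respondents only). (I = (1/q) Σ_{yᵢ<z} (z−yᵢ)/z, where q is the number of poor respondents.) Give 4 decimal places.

Poor units: KSh 4,000, KSh 6,000, KSh 9,000, KSh 11,000 (q = 4 of N = 9).
Shortfall ratios (z−y)/z: 0.6639, 0.4958, 0.2437, 0.0756; sum = 1.478992.
I averages over the q = 4 poor units only: 1.478992 / 4 = 0.3697.

0.3697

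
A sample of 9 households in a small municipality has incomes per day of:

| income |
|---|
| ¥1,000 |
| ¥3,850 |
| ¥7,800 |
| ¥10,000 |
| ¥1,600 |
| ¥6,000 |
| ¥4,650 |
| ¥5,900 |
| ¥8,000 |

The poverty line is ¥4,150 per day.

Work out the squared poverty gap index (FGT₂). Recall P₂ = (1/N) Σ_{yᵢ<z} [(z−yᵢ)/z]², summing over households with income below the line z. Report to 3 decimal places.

0.107

Below z: ¥1,000, ¥1,600, ¥3,850 (q = 3 of N = 9).
Shortfall ratios: (4150−1000)/4150 = 0.7590; (4150−1600)/4150 = 0.6145; (4150−3850)/4150 = 0.0723.
Squared: 0.5761; 0.3776; 0.0052.
Sum = 0.958920; P₂ = 0.958920 / 9 = 0.107.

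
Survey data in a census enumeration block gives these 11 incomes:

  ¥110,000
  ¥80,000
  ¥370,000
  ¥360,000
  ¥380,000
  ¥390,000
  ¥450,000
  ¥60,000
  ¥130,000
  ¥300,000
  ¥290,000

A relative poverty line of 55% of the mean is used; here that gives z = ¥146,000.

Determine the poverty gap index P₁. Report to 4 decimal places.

0.1270

Poor units: ¥60,000, ¥80,000, ¥110,000, ¥130,000 (q = 4 of N = 11).
Shortfall ratios: (146000−60000)/146000 = 0.5890; (146000−80000)/146000 = 0.4521; (146000−110000)/146000 = 0.2466; (146000−130000)/146000 = 0.1096.
Sum of shortfalls = 1.397260; P₁ averages over all N: 1.397260 / 11 = 0.1270.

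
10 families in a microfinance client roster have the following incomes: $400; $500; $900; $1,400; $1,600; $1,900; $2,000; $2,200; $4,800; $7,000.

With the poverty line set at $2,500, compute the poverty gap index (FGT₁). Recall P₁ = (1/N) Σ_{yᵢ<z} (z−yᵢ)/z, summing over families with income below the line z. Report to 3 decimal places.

0.364

Poor units: $400, $500, $900, $1,400, $1,600, $1,900, $2,000, $2,200 (q = 8 of N = 10).
Normalized shortfalls: (2500−400)/2500 = 0.8400; (2500−500)/2500 = 0.8000; (2500−900)/2500 = 0.6400; (2500−1400)/2500 = 0.4400; (2500−1600)/2500 = 0.3600; (2500−1900)/2500 = 0.2400; (2500−2000)/2500 = 0.2000; (2500−2200)/2500 = 0.1200.
Sum of shortfalls = 3.640000; P₁ averages over all N: 3.640000 / 10 = 0.364.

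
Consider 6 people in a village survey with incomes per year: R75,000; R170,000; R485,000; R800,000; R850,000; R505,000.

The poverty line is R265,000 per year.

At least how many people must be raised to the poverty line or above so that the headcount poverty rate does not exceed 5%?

2 of the 6 people are poor, so H = 2/6 = 0.333.
A headcount ratio of at most 5% allows at most ⌊0.05 × 6⌋ = 0 poor people.
So at least 2 − 0 = 2 must be lifted.

2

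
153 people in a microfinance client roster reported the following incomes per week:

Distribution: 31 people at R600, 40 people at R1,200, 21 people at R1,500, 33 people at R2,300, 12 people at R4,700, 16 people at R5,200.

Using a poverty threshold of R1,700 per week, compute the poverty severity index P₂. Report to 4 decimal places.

Poor units: 31×R600, 40×R1,200, 21×R1,500 (q = 92 of N = 153).
Shortfall ratios: (1700−600)/1700 = 0.6471 (×31); (1700−1200)/1700 = 0.2941 (×40); (1700−1500)/1700 = 0.1176 (×21).
Squared: 0.4187 (×31); 0.0865 (×40); 0.0138 (×21).
Sum = 16.730104; P₂ = 16.730104 / 153 = 0.1093.

0.1093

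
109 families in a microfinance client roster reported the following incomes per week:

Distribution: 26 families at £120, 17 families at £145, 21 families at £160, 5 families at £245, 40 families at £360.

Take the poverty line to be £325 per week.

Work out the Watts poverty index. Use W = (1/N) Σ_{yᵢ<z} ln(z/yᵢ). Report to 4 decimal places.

Below z: 26×£120, 17×£145, 21×£160, 5×£245 (q = 69 of N = 109).
ln(z/y) terms: ln(325/120) = 0.9963 (×26); ln(325/145) = 0.8071 (×17); ln(325/160) = 0.7087 (×21); ln(325/245) = 0.2826 (×5).
W = 55.919737 / 109 = 0.5130.

0.5130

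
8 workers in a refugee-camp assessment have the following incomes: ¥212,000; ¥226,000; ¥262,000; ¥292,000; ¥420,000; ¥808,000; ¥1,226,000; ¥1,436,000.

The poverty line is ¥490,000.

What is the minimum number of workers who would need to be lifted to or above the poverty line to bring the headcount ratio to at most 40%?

2

Currently q = 5 of N = 8 are below the line (H = 0.625).
A headcount ratio of at most 40% allows at most ⌊0.40 × 8⌋ = 3 poor workers.
So at least 5 − 3 = 2 must be lifted.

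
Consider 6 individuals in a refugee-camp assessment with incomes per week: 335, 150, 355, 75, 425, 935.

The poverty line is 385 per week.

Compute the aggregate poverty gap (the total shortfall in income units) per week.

625

Below z: 75, 150, 335, 355 (q = 4 of N = 6).
Individual gaps: 385−75 = 310; 385−150 = 235; 385−335 = 50; 385−355 = 30.
Aggregate gap = 625.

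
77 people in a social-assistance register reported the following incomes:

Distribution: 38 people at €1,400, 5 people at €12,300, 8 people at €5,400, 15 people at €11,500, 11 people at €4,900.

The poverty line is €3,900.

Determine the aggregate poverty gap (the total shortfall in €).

€95,000

Poor units: 38×€1,400 (q = 38 of N = 77).
Individual gaps: 38×(3900−1400) = 95000.
Aggregate gap = €95,000.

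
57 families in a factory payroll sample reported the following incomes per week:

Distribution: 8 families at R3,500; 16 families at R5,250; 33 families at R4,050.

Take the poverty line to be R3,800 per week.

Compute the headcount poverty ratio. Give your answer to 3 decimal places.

8 of the 57 families have income below R3,800.
H = 8/57 = 0.140.

0.140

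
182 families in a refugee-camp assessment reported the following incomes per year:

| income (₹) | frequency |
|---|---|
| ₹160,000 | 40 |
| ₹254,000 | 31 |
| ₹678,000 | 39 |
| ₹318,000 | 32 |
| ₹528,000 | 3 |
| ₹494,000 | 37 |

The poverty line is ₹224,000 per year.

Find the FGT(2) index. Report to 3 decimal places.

0.018

Incomes under z: 40×₹160,000 (q = 40 of N = 182).
Normalized shortfalls: (224000−160000)/224000 = 0.2857 (×40).
Squared: 0.0816 (×40).
Sum = 3.265306; P₂ = 3.265306 / 182 = 0.018.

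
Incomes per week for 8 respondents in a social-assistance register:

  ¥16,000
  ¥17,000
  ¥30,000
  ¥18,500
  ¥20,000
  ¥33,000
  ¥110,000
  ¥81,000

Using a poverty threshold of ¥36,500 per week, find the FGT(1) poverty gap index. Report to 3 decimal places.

0.289

Below the line: ¥16,000, ¥17,000, ¥18,500, ¥20,000, ¥30,000, ¥33,000 (q = 6 of N = 8).
Normalized shortfalls: (36500−16000)/36500 = 0.5616; (36500−17000)/36500 = 0.5342; (36500−18500)/36500 = 0.4932; (36500−20000)/36500 = 0.4521; (36500−30000)/36500 = 0.1781; (36500−33000)/36500 = 0.0959.
Σ = 2.315068. Dividing by the full population N = 8 gives P₁ = 0.289.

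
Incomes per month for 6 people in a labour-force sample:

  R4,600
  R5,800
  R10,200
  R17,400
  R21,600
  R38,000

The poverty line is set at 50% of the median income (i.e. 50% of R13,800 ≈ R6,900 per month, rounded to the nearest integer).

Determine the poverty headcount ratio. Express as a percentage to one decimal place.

2 of the 6 people have income below R6,900.
H = 2/6 = 33.3%.

33.3%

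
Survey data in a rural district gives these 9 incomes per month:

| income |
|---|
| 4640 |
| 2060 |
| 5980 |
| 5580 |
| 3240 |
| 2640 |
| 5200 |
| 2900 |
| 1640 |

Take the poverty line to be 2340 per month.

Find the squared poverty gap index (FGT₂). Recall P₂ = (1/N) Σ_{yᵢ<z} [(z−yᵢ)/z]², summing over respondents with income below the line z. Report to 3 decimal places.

0.012

Below the line: 1640, 2060 (q = 2 of N = 9).
Relative gaps: (2340−1640)/2340 = 0.2991; (2340−2060)/2340 = 0.1197.
Squared: 0.0895; 0.0143.
Sum = 0.103806; P₂ = 0.103806 / 9 = 0.012.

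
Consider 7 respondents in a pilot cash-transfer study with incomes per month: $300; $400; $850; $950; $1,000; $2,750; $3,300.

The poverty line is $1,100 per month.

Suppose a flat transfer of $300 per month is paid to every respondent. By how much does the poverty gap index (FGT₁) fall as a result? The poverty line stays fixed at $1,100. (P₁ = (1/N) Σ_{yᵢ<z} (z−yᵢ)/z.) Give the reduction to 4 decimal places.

Before: below the line — $300, $400, $850, $950, $1,000; poverty gap index (FGT₁) = 0.259740.
After the $300 transfer: below the line — $600, $700; poverty gap index (FGT₁) = 0.116883.
Reduction = 0.259740 − 0.116883 = 0.1429.

0.1429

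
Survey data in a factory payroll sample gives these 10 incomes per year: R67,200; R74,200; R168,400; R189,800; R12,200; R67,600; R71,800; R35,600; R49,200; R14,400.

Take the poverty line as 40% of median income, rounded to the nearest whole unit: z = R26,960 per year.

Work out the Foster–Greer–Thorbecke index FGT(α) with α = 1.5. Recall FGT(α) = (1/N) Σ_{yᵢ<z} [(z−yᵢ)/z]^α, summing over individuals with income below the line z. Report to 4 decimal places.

0.0723

Below z: R12,200, R14,400 (q = 2 of N = 10).
Shortfall ratios: (26960−12200)/26960 = 0.5475; (26960−14400)/26960 = 0.4659.
Raised to α = 1.5: 0.40509; 0.31798.
Sum = 0.723072; FGT(1.5) = 0.723072 / 10 = 0.0723.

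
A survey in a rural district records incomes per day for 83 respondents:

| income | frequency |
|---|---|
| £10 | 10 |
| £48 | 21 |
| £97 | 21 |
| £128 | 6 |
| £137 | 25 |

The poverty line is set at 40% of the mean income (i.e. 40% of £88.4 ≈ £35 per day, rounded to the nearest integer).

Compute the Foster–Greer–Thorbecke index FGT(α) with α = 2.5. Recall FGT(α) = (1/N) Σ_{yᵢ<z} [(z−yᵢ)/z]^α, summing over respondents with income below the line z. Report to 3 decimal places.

Below the line: 10×£10 (q = 10 of N = 83).
Normalized shortfalls: (35−10)/35 = 0.7143 (×10).
Raised to α = 2.5: 0.43120 (×10).
Sum = 4.312012; FGT(2.5) = 4.312012 / 83 = 0.052.

0.052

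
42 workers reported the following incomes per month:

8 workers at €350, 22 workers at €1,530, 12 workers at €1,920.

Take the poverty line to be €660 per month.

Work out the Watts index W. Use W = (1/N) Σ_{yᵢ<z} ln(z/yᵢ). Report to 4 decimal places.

Below the line: 8×€350 (q = 8 of N = 42).
Log gaps: ln(660/350) = 0.6343 (×8).
W = 5.074453 / 42 = 0.1208.

0.1208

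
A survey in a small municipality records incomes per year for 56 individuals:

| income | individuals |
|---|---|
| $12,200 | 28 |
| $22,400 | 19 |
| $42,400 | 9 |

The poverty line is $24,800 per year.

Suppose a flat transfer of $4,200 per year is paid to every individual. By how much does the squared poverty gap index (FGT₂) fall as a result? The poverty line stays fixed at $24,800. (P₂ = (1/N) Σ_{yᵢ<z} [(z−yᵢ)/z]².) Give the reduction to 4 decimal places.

0.0749

Before: below the line — 28×$12,200, 19×$22,400; squared poverty gap index (FGT₂) = 0.132242.
After the $4,200 transfer: below the line — 28×$16,400; squared poverty gap index (FGT₂) = 0.057362.
Reduction = 0.132242 − 0.057362 = 0.0749.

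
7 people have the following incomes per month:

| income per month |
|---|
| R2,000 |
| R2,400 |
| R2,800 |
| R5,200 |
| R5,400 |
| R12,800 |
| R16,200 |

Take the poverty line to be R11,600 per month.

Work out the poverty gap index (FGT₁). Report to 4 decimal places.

Below the line: R2,000, R2,400, R2,800, R5,200, R5,400 (q = 5 of N = 7).
Shortfall ratios: (11600−2000)/11600 = 0.8276; (11600−2400)/11600 = 0.7931; (11600−2800)/11600 = 0.7586; (11600−5200)/11600 = 0.5517; (11600−5400)/11600 = 0.5345.
Sum of shortfalls = 3.465517; P₁ averages over all N: 3.465517 / 7 = 0.4951.

0.4951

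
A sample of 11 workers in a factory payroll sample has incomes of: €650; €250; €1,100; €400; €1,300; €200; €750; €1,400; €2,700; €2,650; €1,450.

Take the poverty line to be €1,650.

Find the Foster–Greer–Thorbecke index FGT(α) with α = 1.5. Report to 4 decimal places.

0.3210

Below z: €200, €250, €400, €650, €750, €1,100, €1,300, €1,400, €1,450 (q = 9 of N = 11).
Relative gaps: (1650−200)/1650 = 0.8788; (1650−250)/1650 = 0.8485; (1650−400)/1650 = 0.7576; (1650−650)/1650 = 0.6061; (1650−750)/1650 = 0.5455; (1650−1100)/1650 = 0.3333; (1650−1300)/1650 = 0.2121; (1650−1400)/1650 = 0.1515; (1650−1450)/1650 = 0.1212.
Raised to α = 1.5: 0.82381; 0.78157; 0.65939; 0.47182; 0.40284; 0.19245; 0.09770; 0.05898; 0.04220.
Sum = 3.530746; FGT(1.5) = 3.530746 / 11 = 0.3210.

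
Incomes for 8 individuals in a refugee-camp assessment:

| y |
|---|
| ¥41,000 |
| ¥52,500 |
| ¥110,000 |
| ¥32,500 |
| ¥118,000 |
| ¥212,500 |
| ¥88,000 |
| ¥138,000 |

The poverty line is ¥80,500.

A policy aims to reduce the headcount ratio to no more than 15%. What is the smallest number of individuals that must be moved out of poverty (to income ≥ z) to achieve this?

Currently q = 3 of N = 8 are below the line (H = 0.375).
A headcount ratio of at most 15% allows at most ⌊0.15 × 8⌋ = 1 poor individuals.
So at least 3 − 1 = 2 must be lifted.

2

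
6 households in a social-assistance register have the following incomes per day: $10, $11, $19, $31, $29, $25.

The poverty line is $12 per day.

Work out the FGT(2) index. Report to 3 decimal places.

Below the line: $10, $11 (q = 2 of N = 6).
Relative gaps: (12−10)/12 = 0.1667; (12−11)/12 = 0.0833.
Squared: 0.0278; 0.0069.
Sum = 0.034722; P₂ = 0.034722 / 6 = 0.006.

0.006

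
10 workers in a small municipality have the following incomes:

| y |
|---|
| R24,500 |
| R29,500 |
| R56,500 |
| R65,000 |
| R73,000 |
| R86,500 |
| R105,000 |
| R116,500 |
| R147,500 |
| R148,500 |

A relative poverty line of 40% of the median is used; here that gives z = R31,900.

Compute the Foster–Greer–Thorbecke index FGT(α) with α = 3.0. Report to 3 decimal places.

Below z: R24,500, R29,500 (q = 2 of N = 10).
Normalized shortfalls: (31900−24500)/31900 = 0.2320; (31900−29500)/31900 = 0.0752.
Raised to α = 3.0: 0.01248; 0.00043.
Sum = 0.012909; FGT(3.0) = 0.012909 / 10 = 0.001.

0.001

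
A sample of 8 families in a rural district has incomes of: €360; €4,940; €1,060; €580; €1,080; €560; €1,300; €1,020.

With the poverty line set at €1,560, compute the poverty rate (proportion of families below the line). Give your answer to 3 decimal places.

0.875

7 of the 8 families have income below €1,560.
H = 7/8 = 0.875.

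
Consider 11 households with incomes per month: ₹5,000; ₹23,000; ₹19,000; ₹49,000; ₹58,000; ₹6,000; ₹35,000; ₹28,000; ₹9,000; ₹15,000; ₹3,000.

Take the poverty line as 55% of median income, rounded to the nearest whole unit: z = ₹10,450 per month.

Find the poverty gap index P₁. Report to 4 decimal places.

0.1635

Below the line: ₹3,000, ₹5,000, ₹6,000, ₹9,000 (q = 4 of N = 11).
Shortfall ratios: (10450−3000)/10450 = 0.7129; (10450−5000)/10450 = 0.5215; (10450−6000)/10450 = 0.4258; (10450−9000)/10450 = 0.1388.
Σ = 1.799043. Dividing by the full population N = 11 gives P₁ = 0.1635.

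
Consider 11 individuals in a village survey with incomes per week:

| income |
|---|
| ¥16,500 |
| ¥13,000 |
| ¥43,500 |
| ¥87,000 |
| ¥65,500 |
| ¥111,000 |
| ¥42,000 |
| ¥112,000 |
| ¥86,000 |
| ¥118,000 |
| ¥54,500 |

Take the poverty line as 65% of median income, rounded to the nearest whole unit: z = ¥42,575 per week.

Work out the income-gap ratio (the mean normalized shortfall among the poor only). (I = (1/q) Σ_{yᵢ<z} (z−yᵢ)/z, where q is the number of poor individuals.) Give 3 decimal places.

Incomes under z: ¥13,000, ¥16,500, ¥42,000 (q = 3 of N = 11).
Shortfall ratios (z−y)/z: 0.6947, 0.6124, 0.0135; sum = 1.320611.
I averages over the q = 3 poor units only: 1.320611 / 3 = 0.440.

0.440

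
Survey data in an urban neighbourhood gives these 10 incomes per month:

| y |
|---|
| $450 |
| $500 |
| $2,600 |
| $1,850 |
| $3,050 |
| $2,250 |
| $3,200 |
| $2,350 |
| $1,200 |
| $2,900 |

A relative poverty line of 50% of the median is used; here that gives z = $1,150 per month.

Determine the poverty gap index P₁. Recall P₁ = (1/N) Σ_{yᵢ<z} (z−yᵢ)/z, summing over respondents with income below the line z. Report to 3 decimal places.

Incomes under z: $450, $500 (q = 2 of N = 10).
Shortfall ratios: (1150−450)/1150 = 0.6087; (1150−500)/1150 = 0.5652.
Sum of shortfalls = 1.173913; P₁ averages over all N: 1.173913 / 10 = 0.117.

0.117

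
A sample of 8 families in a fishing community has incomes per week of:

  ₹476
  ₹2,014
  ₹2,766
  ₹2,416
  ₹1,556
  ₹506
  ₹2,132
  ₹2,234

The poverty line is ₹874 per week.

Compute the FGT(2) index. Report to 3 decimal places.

Poor units: ₹476, ₹506 (q = 2 of N = 8).
Gap ratios (z−y)/z: (874−476)/874 = 0.4554; (874−506)/874 = 0.4211.
Squared: 0.2074; 0.1773.
Sum = 0.384654; P₂ = 0.384654 / 8 = 0.048.

0.048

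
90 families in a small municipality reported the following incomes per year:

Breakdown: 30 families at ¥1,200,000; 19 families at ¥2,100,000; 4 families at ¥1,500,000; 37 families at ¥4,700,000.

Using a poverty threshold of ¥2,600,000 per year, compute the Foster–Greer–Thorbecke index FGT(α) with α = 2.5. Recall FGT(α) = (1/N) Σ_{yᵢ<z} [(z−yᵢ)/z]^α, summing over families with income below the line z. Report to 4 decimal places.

Poor units: 30×¥1,200,000, 4×¥1,500,000, 19×¥2,100,000 (q = 53 of N = 90).
Shortfall ratios: (2600000−1200000)/2600000 = 0.5385 (×30); (2600000−1500000)/2600000 = 0.4231 (×4); (2600000−2100000)/2600000 = 0.1923 (×19).
Raised to α = 2.5: 0.21276 (×30); 0.11643 (×4); 0.01622 (×19).
Sum = 7.156592; FGT(2.5) = 7.156592 / 90 = 0.0795.

0.0795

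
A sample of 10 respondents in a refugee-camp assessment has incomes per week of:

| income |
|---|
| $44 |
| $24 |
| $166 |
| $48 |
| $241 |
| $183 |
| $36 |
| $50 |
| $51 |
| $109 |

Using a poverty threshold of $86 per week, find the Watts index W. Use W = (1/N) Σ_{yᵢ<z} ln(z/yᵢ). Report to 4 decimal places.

Below the line: $24, $36, $44, $48, $50, $51 (q = 6 of N = 10).
ln(z/y) terms: ln(86/24) = 1.2763; ln(86/36) = 0.8708; ln(86/44) = 0.6702; ln(86/48) = 0.5831; ln(86/50) = 0.5423; ln(86/51) = 0.5225.
W = 4.465272 / 10 = 0.4465.

0.4465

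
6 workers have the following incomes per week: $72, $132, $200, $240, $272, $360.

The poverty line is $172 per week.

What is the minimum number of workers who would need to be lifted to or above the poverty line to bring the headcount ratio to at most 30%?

1

Currently q = 2 of N = 6 are below the line (H = 0.333).
A headcount ratio of at most 30% allows at most ⌊0.30 × 6⌋ = 1 poor workers.
So at least 2 − 1 = 1 must be lifted.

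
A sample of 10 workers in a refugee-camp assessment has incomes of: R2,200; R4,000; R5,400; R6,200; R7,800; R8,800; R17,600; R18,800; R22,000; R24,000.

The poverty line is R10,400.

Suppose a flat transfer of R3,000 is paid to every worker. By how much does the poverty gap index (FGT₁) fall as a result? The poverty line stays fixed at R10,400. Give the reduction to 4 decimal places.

0.1558

Before: below the line — R2,200, R4,000, R5,400, R6,200, R7,800, R8,800; poverty gap index (FGT₁) = 0.269231.
After the R3,000 transfer: below the line — R5,200, R7,000, R8,400, R9,200; poverty gap index (FGT₁) = 0.113462.
Reduction = 0.269231 − 0.113462 = 0.1558.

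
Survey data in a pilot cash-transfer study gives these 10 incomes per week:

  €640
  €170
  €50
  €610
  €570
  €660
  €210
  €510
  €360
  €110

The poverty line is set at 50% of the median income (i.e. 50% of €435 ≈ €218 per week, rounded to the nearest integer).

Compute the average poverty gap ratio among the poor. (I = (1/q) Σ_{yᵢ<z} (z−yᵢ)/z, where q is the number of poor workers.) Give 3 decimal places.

0.381

Incomes under z: €50, €110, €170, €210 (q = 4 of N = 10).
Shortfall ratios (z−y)/z: 0.7706, 0.4954, 0.2202, 0.0367; sum = 1.522936.
I averages over the q = 4 poor units only: 1.522936 / 4 = 0.381.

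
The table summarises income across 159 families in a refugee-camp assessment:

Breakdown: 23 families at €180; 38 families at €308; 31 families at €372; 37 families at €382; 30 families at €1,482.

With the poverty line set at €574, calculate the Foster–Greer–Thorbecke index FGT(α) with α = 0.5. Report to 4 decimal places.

0.5328

Poor units: 23×€180, 38×€308, 31×€372, 37×€382 (q = 129 of N = 159).
Gap ratios (z−y)/z: (574−180)/574 = 0.6864 (×23); (574−308)/574 = 0.4634 (×38); (574−372)/574 = 0.3519 (×31); (574−382)/574 = 0.3345 (×37).
Raised to α = 0.5: 0.82850 (×23); 0.68075 (×38); 0.59323 (×31); 0.57836 (×37).
Sum = 84.712950; FGT(0.5) = 84.712950 / 159 = 0.5328.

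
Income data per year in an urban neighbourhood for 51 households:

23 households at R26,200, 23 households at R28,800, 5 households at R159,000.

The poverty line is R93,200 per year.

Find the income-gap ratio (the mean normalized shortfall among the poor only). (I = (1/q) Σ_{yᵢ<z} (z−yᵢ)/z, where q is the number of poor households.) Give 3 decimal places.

Below z: 23×R26,200, 23×R28,800 (q = 46 of N = 51).
Relative gaps: 0.7189 (×23), 0.6910 (×23); sum = 32.427039.
I averages over the q = 46 poor units only: 32.427039 / 46 = 0.705.

0.705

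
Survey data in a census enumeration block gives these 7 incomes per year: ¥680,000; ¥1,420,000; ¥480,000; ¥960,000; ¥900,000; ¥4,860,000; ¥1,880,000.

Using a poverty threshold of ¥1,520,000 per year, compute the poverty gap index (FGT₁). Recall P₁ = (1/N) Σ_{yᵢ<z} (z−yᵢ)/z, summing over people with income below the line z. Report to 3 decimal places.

0.297

Incomes under z: ¥480,000, ¥680,000, ¥900,000, ¥960,000, ¥1,420,000 (q = 5 of N = 7).
Normalized shortfalls: (1520000−480000)/1520000 = 0.6842; (1520000−680000)/1520000 = 0.5526; (1520000−900000)/1520000 = 0.4079; (1520000−960000)/1520000 = 0.3684; (1520000−1420000)/1520000 = 0.0658.
Sum of shortfalls = 2.078947; P₁ averages over all N: 2.078947 / 7 = 0.297.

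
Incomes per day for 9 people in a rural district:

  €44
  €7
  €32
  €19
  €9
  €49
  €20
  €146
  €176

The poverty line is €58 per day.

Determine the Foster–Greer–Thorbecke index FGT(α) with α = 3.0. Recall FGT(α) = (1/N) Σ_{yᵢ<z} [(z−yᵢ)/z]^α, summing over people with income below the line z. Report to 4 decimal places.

Below the line: €7, €9, €19, €20, €32, €44, €49 (q = 7 of N = 9).
Gap ratios (z−y)/z: (58−7)/58 = 0.8793; (58−9)/58 = 0.8448; (58−19)/58 = 0.6724; (58−20)/58 = 0.6552; (58−32)/58 = 0.4483; (58−44)/58 = 0.2414; (58−49)/58 = 0.1552.
Raised to α = 3.0: 0.67987; 0.60298; 0.30403; 0.28123; 0.09008; 0.01406; 0.00374.
Sum = 1.975993; FGT(3.0) = 1.975993 / 9 = 0.2196.

0.2196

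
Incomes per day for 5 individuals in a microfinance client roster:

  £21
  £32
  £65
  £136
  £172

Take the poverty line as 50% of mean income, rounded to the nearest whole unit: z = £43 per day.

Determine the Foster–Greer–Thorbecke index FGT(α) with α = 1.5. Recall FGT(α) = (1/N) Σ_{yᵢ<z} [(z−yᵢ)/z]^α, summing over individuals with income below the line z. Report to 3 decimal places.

0.099

Incomes under z: £21, £32 (q = 2 of N = 5).
Relative gaps: (43−21)/43 = 0.5116; (43−32)/43 = 0.2558.
Raised to α = 1.5: 0.36596; 0.12939.
Sum = 0.495344; FGT(1.5) = 0.495344 / 5 = 0.099.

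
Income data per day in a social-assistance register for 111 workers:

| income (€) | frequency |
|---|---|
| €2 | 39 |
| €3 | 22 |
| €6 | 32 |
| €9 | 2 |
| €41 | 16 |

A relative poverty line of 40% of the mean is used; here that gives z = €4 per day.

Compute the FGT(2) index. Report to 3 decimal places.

0.100

Poor units: 39×€2, 22×€3 (q = 61 of N = 111).
Shortfall ratios: (4−2)/4 = 0.5000 (×39); (4−3)/4 = 0.2500 (×22).
Squared: 0.2500 (×39); 0.0625 (×22).
Sum = 11.125000; P₂ = 11.125000 / 111 = 0.100.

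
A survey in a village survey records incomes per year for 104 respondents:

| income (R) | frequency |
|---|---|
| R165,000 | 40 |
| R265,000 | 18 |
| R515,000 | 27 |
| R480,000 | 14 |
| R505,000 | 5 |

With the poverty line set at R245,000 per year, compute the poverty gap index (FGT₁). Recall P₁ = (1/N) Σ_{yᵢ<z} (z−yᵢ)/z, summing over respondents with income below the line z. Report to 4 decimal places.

Poor units: 40×R165,000 (q = 40 of N = 104).
Relative gaps: (245000−165000)/245000 = 0.3265 (×40).
Sum of shortfalls = 13.061224; P₁ averages over all N: 13.061224 / 104 = 0.1256.

0.1256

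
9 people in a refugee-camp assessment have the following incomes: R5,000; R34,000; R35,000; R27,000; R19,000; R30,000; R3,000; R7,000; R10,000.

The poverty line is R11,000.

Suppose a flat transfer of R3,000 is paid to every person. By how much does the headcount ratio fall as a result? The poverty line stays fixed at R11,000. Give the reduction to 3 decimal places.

0.111

Before: below the line — R3,000, R5,000, R7,000, R10,000; headcount ratio = 0.44444.
After the R3,000 transfer: below the line — R6,000, R8,000, R10,000; headcount ratio = 0.33333.
Reduction = 0.44444 − 0.33333 = 0.111.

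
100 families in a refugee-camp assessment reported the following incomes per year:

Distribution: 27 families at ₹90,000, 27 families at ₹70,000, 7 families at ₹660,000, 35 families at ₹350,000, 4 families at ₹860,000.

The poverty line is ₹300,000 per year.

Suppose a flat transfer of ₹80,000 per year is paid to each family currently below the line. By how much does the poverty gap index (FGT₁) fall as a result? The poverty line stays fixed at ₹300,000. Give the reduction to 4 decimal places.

0.1440

Before: below the line — 27×₹70,000, 27×₹90,000; poverty gap index (FGT₁) = 0.396000.
After the ₹80,000 transfer: below the line — 27×₹150,000, 27×₹170,000; poverty gap index (FGT₁) = 0.252000.
Reduction = 0.396000 − 0.252000 = 0.1440.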